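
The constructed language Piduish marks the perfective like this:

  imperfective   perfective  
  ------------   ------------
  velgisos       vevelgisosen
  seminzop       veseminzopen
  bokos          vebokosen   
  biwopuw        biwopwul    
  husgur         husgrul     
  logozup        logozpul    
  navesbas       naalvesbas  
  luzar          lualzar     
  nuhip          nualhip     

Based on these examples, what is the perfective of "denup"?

denpul

seminzop and logozup both end in -p yet inflect differently (veseminzopen, logozpul), so the final letter is not what conditions the rule; the last vowel is.
"denup" has last vowel 'u'. The stems whose last vowel is 'u' (biwopuw → biwopwul, husgur → husgrul, logozup → logozpul) delete the last vowel and add -ul.
So denup → denpul.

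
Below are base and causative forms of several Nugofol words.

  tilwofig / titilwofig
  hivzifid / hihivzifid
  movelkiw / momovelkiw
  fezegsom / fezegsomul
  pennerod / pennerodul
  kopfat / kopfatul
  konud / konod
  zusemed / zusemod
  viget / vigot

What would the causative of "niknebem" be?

niknebom

"niknebem" has last vowel 'e'. The stems whose last vowel is 'e' (zusemed → zusemod, viget → vigot) change the last vowel to 'o'.
The other patterns: stems whose last vowel is 'i' repeat the first consonant+vowel as a prefix; stems whose last vowel is 'a' or 'o' add -ul.
So niknebem → niknebom.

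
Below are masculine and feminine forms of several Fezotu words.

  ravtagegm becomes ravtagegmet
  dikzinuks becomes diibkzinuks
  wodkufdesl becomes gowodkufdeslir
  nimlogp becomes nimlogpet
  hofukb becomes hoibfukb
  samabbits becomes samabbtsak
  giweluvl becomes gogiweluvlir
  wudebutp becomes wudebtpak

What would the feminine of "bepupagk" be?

bepupagket

dikzinuks and samabbits both end in -s yet inflect differently (diibkzinuks, samabbtsak), so the final letter is not what conditions the rule; the second-to-last letter is.
"bepupagk" has second-to-last letter 'g'. The stems whose second-to-last letter is 'g' (nimlogp → nimlogpet, ravtagegm → ravtagegmet) add -et.
The other patterns: stems whose second-to-last letter is 'k' insert -ib- after the first vowel; stems whose second-to-last letter is 't' delete the last vowel and add -ak; stems whose second-to-last letter is 's' or 'v' add go- … -ir around the stem.
So bepupagk → bepupagket.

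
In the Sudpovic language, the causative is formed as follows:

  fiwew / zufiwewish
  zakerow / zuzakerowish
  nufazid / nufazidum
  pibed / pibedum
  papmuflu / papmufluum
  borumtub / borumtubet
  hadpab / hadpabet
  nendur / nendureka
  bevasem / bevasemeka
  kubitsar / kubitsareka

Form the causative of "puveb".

fiwew and pibed both have last vowel 'e' yet inflect differently (zufiwewish, pibedum), so the last vowel is not what conditions the rule; the final letter is.
"puveb" ends in -b. The stems ending in -b (borumtub → borumtubet, hadpab → hadpabet) add -et.
The other patterns: stems ending in -w add zu- … -ish around the stem; stems ending in -d or -u add -um; stems ending in -m or -r add -eka.
So puveb → puvebet.

puvebet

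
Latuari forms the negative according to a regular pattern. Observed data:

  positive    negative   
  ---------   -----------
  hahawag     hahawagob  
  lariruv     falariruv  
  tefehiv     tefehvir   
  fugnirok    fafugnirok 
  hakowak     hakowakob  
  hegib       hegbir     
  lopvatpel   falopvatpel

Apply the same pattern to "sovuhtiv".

"sovuhtiv" has last vowel 'i'. The stems whose last vowel is 'i' (hegib → hegbir, tefehiv → tefehvir) delete the last vowel and add -ir.
So sovuhtiv → sovuhtvir.

sovuhtvir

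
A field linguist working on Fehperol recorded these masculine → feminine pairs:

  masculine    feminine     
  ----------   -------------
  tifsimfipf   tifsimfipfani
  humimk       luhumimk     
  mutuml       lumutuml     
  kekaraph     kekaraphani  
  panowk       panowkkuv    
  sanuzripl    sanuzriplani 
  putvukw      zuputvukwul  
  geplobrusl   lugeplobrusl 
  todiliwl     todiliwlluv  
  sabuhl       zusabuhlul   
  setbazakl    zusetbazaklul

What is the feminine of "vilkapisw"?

sanuzripl and setbazakl both end in -l yet inflect differently (sanuzriplani, zusetbazaklul), so the final letter is not what conditions the rule; the second-to-last letter is.
"vilkapisw" has second-to-last letter 's'. The one such stem in the data (geplobrusl → lugeplobrusl) adds the prefix lu-, so the same rule applies.
So vilkapisw → luvilkapisw.

luvilkapisw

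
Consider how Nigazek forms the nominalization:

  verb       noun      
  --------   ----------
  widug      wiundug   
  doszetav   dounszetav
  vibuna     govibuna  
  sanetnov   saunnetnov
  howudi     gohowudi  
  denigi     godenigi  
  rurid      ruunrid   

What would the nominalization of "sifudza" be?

rurid and denigi both have last vowel 'i' yet inflect differently (ruunrid, godenigi), so the last vowel is not what conditions the rule; whether the stem ends in a vowel or a consonant is.
"sifudza" ends in a vowel. The stems ending in a vowel (denigi → godenigi, howudi → gohowudi, vibuna → govibuna) add the prefix go-.
The other pattern: stems ending in a consonant insert -un- after the first vowel.
So sifudza → gosifudza.

gosifudza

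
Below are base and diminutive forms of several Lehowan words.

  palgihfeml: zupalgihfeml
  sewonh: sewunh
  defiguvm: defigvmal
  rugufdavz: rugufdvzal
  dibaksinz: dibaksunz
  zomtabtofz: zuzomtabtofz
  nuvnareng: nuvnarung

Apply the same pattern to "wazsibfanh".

wazsibfunh

"wazsibfanh" has second-to-last letter 'n'. The stems whose second-to-last letter is 'n' (nuvnareng → nuvnarung, sewonh → sewunh, dibaksinz → dibaksunz) change the last vowel to 'u'.
The other patterns: stems whose second-to-last letter is 'v' delete the last vowel and add -al; stems whose second-to-last letter is 'f' or 'm' add the prefix zu-.
So wazsibfanh → wazsibfunh.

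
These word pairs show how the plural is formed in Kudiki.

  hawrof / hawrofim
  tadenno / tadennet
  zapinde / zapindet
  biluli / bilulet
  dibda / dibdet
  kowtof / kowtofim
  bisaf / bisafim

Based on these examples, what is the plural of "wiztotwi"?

wiztotwet

tadenno and hawrof both have last vowel 'o' yet inflect differently (tadennet, hawrofim), so the last vowel is not what conditions the rule; whether the stem ends in a vowel or a consonant is.
"wiztotwi" ends in a vowel. The stems ending in a vowel (dibda → dibdet, biluli → bilulet, zapinde → zapindet) drop the final letter and add -et.
So wiztotwi → wiztotwet.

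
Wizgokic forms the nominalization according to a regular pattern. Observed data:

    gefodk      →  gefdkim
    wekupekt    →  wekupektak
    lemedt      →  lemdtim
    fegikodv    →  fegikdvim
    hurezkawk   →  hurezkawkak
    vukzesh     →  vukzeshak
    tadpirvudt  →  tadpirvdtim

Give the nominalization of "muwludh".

muwldhim

gefodk and hurezkawk both end in -k yet inflect differently (gefdkim, hurezkawkak), so the final letter is not what conditions the rule; the second-to-last letter is.
"muwludh" has second-to-last letter 'd'. The stems whose second-to-last letter is 'd' (gefodk → gefdkim, fegikodv → fegikdvim, tadpirvudt → tadpirvdtim) delete the last vowel and add -im.
So muwludh → muwldhim.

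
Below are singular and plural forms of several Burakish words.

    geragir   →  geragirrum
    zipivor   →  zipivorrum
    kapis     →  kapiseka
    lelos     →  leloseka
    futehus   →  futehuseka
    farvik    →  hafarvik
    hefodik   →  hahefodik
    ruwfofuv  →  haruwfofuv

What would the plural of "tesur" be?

geragir and kapis both have last vowel 'i' yet inflect differently (geragirrum, kapiseka), so the last vowel is not what conditions the rule; the final letter is.
"tesur" ends in -r. The stems ending in -r (geragir → geragirrum, zipivor → zipivorrum) double the final consonant and add -um.
So tesur → tesurrum.

tesurrum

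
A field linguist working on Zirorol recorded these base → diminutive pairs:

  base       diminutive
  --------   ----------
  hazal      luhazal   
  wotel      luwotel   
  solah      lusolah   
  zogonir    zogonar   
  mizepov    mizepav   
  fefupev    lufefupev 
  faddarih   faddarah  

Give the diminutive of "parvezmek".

luparvezmek

fefupev and mizepov both end in -v yet inflect differently (lufefupev, mizepav), so the final letter is not what conditions the rule; the last vowel is.
"parvezmek" has last vowel 'e'. The stems whose last vowel is 'e' (fefupev → lufefupev, wotel → luwotel) add the prefix lu-.
The other pattern: stems whose last vowel is 'i' or 'o' change the last vowel to 'a'.
So parvezmek → luparvezmek.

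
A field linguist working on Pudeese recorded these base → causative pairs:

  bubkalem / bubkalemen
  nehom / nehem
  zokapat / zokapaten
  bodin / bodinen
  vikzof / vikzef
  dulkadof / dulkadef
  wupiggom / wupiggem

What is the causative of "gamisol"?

"gamisol" has last vowel 'o'. The stems whose last vowel is 'o' (vikzof → vikzef, nehom → nehem, dulkadof → dulkadef) change the last vowel to 'e'.
So gamisol → gamisel.

gamisel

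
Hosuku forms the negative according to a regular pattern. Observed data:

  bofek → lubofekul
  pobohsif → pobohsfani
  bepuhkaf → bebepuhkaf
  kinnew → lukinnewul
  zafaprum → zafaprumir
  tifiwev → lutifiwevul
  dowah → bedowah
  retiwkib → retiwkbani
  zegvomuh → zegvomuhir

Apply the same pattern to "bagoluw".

zegvomuh and dowah both end in -h yet inflect differently (zegvomuhir, bedowah), so the final letter is not what conditions the rule; the last vowel is.
"bagoluw" has last vowel 'u'. The stems whose last vowel is 'u' (zafaprum → zafaprumir, zegvomuh → zegvomuhir) add -ir.
So bagoluw → bagoluwir.

bagoluwir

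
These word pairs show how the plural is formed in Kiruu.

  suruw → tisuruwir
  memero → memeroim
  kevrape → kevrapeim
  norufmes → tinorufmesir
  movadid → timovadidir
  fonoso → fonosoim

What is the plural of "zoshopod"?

tizoshopodir

norufmes and kevrape both have last vowel 'e' yet inflect differently (tinorufmesir, kevrapeim), so the last vowel is not what conditions the rule; whether the stem ends in a vowel or a consonant is.
"zoshopod" ends in a consonant. The stems ending in a consonant (suruw → tisuruwir, norufmes → tinorufmesir, movadid → timovadidir) add ti- … -ir around the stem.
The other pattern: stems ending in a vowel add -im.
So zoshopod → tizoshopodir.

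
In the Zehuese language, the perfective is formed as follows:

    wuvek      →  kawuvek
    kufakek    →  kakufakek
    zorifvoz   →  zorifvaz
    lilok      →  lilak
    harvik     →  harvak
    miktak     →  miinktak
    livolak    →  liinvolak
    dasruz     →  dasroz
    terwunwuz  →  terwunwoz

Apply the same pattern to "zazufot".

zazufat

wuvek and lilok both end in -k yet inflect differently (kawuvek, lilak), so the final letter is not what conditions the rule; the last vowel is.
"zazufot" has last vowel 'o'. The stems whose last vowel is 'o' (zorifvoz → zorifvaz, lilok → lilak) change the last vowel to 'a'.
So zazufot → zazufat.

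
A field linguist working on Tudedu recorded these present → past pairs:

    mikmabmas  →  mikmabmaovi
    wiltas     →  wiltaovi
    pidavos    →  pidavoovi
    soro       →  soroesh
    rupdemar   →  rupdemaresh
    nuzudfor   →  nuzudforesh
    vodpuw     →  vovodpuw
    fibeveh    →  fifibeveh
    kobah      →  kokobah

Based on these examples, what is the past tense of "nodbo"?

pidavos and soro both have last vowel 'o' yet inflect differently (pidavoovi, soroesh), so the last vowel is not what conditions the rule; the final letter is.
"nodbo" ends in -o. The one such stem in the data (soro → soroesh) adds -esh, so the same rule applies.
So nodbo → nodboesh.

nodboesh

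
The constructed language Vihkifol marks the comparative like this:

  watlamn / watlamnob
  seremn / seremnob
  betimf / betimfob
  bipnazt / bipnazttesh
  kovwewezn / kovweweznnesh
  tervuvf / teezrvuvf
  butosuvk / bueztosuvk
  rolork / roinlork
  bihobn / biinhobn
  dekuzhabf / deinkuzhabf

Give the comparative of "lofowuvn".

watlamn and kovwewezn both end in -n yet inflect differently (watlamnob, kovweweznnesh), so the final letter is not what conditions the rule; the second-to-last letter is.
"lofowuvn" has second-to-last letter 'v'. The stems whose second-to-last letter is 'v' (tervuvf → teezrvuvf, butosuvk → bueztosuvk) insert -ez- after the first vowel.
So lofowuvn → loezfowuvn.

loezfowuvn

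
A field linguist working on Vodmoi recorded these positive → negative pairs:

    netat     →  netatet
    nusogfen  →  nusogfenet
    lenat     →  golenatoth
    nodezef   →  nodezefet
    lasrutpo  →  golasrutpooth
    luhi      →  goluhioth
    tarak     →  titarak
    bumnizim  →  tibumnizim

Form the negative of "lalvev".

netat and lenat both end in -t yet inflect differently (netatet, golenatoth), so the final letter is not what conditions the rule; the first letter is.
"lalvev" begins with l-. The stems beginning with l- (lenat → golenatoth, lasrutpo → golasrutpooth, luhi → goluhioth) add go- … -oth around the stem.
So lalvev → golalvevoth.

golalvevoth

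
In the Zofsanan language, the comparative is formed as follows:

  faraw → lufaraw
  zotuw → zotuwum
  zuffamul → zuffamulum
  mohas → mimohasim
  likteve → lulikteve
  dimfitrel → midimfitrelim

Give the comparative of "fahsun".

"fahsun" begins with f-. The one such stem in the data (faraw → lufaraw) adds the prefix lu-, so the same rule applies.
So fahsun → lufahsun.

lufahsun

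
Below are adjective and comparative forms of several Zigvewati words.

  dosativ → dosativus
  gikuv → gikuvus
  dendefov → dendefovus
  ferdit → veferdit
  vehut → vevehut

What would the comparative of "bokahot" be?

gikuv and vehut both have last vowel 'u' yet inflect differently (gikuvus, vevehut), so the last vowel is not what conditions the rule; the final letter is.
"bokahot" ends in -t. The stems ending in -t (vehut → vevehut, ferdit → veferdit) add the prefix ve-.
The other pattern: stems ending in -v add -us.
So bokahot → vebokahot.

vebokahot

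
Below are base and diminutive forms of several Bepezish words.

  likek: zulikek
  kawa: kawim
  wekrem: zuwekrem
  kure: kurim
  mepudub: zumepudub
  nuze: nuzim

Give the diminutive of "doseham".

zudoseham

nuze and wekrem both have last vowel 'e' yet inflect differently (nuzim, zuwekrem), so the last vowel is not what conditions the rule; whether the stem ends in a vowel or a consonant is.
"doseham" ends in a consonant. The stems ending in a consonant (mepudub → zumepudub, wekrem → zuwekrem, likek → zulikek) add the prefix zu-.
The other pattern: stems ending in a vowel drop the final letter and add -im.
So doseham → zudoseham.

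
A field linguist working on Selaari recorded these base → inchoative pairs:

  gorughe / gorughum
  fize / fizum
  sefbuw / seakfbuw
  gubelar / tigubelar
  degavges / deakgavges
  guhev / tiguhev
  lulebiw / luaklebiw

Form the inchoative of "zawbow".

zaakwbow

fize and degavges both have last vowel 'e' yet inflect differently (fizum, deakgavges), so the last vowel is not what conditions the rule; the final letter is.
"zawbow" ends in -w. The stems ending in -w (lulebiw → luaklebiw, sefbuw → seakfbuw) insert -ak- after the first vowel.
The other patterns: stems ending in -e drop the final letter and add -um; stems ending in -r or -v add the prefix ti-.
So zawbow → zaakwbow.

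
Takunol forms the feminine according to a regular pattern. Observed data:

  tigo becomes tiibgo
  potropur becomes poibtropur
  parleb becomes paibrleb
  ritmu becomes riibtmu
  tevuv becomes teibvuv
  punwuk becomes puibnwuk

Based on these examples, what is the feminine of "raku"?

raibku

Every pair shown (tigo → tiibgo, potropur → poibtropur, parleb → paibrleb, …) follows the same rule: insert -ib- after the first vowel.
So raku → raibku.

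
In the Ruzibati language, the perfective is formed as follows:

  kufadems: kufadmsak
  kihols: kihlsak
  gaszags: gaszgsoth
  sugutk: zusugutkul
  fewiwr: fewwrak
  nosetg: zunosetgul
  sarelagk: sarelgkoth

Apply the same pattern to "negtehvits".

sugutk and sarelagk both end in -k yet inflect differently (zusugutkul, sarelgkoth), so the final letter is not what conditions the rule; the second-to-last letter is.
"negtehvits" has second-to-last letter 't'. The stems whose second-to-last letter is 't' (sugutk → zusugutkul, nosetg → zunosetgul) add zu- … -ul around the stem.
The other patterns: stems whose second-to-last letter is 'g' delete the last vowel and add -oth; stems whose second-to-last letter is 'l', 'm' or 'w' delete the last vowel and add -ak.
So negtehvits → zunegtehvitsul.

zunegtehvitsul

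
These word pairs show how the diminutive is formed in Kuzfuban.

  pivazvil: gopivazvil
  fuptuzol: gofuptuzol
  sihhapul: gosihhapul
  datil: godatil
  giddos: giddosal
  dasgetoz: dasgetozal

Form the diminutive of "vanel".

"vanel" ends in -l. The stems ending in -l (pivazvil → gopivazvil, fuptuzol → gofuptuzol, sihhapul → gosihhapul) add the prefix go-.
So vanel → govanel.

govanel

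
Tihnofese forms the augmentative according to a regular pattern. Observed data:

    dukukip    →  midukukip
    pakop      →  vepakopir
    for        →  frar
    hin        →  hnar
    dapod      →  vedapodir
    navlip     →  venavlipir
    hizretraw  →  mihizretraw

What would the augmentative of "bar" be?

navlip and dukukip both end in -p yet inflect differently (venavlipir, midukukip), so the final letter is not what conditions the rule; the number of vowels is.
"bar" has 1 vowel. The stems with 1 vowel (for → frar, hin → hnar) delete the last vowel and add -ar.
So bar → brar.

brar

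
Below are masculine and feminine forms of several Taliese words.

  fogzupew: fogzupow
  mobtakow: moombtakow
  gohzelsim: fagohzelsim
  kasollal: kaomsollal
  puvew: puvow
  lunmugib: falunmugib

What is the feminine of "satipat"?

saomtipat

fogzupew and mobtakow both end in -w yet inflect differently (fogzupow, moombtakow), so the final letter is not what conditions the rule; the last vowel is.
"satipat" has last vowel 'a'. The one such stem in the data (kasollal → kaomsollal) inserts -om- after the first vowel (as does mobtakow), so the same rule applies.
The other patterns: stems whose last vowel is 'e' change the last vowel to 'o'; stems whose last vowel is 'i' add the prefix fa-.
So satipat → saomtipat.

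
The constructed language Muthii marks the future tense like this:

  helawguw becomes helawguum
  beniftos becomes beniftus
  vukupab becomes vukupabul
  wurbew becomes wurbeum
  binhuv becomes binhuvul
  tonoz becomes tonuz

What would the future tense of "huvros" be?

huvrus

"huvros" ends in -s. The one such stem in the data (beniftos → beniftus) changes the last vowel to 'u' (as does tonoz), so the same rule applies.
The other patterns: stems ending in -w drop the final letter and add -um; stems ending in -b or -v add -ul.
So huvros → huvrus.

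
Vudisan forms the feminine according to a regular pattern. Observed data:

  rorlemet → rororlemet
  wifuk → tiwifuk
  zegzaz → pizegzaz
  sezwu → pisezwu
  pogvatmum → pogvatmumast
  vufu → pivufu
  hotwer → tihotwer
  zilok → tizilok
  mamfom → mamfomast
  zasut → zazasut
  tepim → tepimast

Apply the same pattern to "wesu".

piwesu

sezwu and pogvatmum both have last vowel 'u' yet inflect differently (pisezwu, pogvatmumast), so the last vowel is not what conditions the rule; the final letter is.
"wesu" ends in -u. The stems ending in -u (sezwu → pisezwu, vufu → pivufu) add the prefix pi-.
So wesu → piwesu.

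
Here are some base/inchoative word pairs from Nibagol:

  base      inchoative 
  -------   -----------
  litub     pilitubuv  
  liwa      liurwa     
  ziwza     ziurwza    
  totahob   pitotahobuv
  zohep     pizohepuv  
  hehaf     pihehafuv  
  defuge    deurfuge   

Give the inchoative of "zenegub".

pizenegubuv

hehaf and ziwza both have last vowel 'a' yet inflect differently (pihehafuv, ziurwza), so the last vowel is not what conditions the rule; whether the stem ends in a vowel or a consonant is.
"zenegub" ends in a consonant. The stems ending in a consonant (hehaf → pihehafuv, totahob → pitotahobuv, zohep → pizohepuv) add pi- … -uv around the stem.
The other pattern: stems ending in a vowel insert -ur- after the first vowel.
So zenegub → pizenegubuv.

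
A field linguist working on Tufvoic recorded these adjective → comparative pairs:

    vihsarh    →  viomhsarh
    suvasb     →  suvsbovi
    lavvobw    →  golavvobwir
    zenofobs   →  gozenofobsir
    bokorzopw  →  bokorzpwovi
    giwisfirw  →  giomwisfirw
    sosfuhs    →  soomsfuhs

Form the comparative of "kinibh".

bokorzopw and lavvobw both end in -w yet inflect differently (bokorzpwovi, golavvobwir), so the final letter is not what conditions the rule; the second-to-last letter is.
"kinibh" has second-to-last letter 'b'. The stems whose second-to-last letter is 'b' (lavvobw → golavvobwir, zenofobs → gozenofobsir) add go- … -ir around the stem.
So kinibh → gokinibhir.

gokinibhir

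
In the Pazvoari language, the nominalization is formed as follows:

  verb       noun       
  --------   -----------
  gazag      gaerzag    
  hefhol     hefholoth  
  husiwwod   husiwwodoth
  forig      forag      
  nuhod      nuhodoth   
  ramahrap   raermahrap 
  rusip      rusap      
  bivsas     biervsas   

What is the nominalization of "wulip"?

ramahrap and rusip both end in -p yet inflect differently (raermahrap, rusap), so the final letter is not what conditions the rule; the last vowel is.
"wulip" has last vowel 'i'. The stems whose last vowel is 'i' (rusip → rusap, forig → forag) change the last vowel to 'a'.
The other patterns: stems whose last vowel is 'a' insert -er- after the first vowel; stems whose last vowel is 'o' add -oth.
So wulip → wulap.

wulap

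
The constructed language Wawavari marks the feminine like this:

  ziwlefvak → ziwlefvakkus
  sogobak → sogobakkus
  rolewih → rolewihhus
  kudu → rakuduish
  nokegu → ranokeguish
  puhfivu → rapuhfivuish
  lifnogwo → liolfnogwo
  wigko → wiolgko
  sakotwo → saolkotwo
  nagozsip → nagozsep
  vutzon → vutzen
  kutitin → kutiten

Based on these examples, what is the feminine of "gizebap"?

"gizebap" ends in -p. The one such stem in the data (nagozsip → nagozsep) changes the last vowel to 'e' (as do vutzon, kutitin), so the same rule applies.
The other patterns: stems ending in -h or -k double the final consonant and add -us; stems ending in -u add ra- … -ish around the stem; stems ending in -o insert -ol- after the first vowel.
So gizebap → gizebep.

gizebep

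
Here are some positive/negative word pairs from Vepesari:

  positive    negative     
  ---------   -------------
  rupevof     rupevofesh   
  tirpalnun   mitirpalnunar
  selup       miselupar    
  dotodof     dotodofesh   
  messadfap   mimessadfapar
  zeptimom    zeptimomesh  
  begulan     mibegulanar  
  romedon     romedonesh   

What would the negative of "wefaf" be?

miwefafar

romedon and tirpalnun both end in -n yet inflect differently (romedonesh, mitirpalnunar), so the final letter is not what conditions the rule; the last vowel is.
"wefaf" has last vowel 'a'. The stems whose last vowel is 'a' (begulan → mibegulanar, messadfap → mimessadfapar) add mi- … -ar around the stem.
The other pattern: stems whose last vowel is 'o' add -esh.
So wefaf → miwefafar.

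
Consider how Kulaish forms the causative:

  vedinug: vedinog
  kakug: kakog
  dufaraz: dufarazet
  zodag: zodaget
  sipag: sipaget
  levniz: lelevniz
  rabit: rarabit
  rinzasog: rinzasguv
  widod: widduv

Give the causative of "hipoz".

vedinug and zodag both end in -g yet inflect differently (vedinog, zodaget), so the final letter is not what conditions the rule; the last vowel is.
"hipoz" has last vowel 'o'. The stems whose last vowel is 'o' (rinzasog → rinzasguv, widod → widduv) delete the last vowel and add -uv.
The other patterns: stems whose last vowel is 'u' change the last vowel to 'o'; stems whose last vowel is 'a' add -et; stems whose last vowel is 'i' repeat the first consonant+vowel as a prefix.
So hipoz → hipzuv.

hipzuv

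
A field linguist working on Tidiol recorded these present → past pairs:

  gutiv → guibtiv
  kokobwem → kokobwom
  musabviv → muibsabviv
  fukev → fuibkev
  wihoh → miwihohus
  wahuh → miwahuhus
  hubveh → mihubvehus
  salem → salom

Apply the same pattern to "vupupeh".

mivupupehus

"vupupeh" ends in -h. The stems ending in -h (wihoh → miwihohus, wahuh → miwahuhus, hubveh → mihubvehus) add mi- … -us around the stem.
The other patterns: stems ending in -v insert -ib- after the first vowel; stems ending in -m change the last vowel to 'o'.
So vupupeh → mivupupehus.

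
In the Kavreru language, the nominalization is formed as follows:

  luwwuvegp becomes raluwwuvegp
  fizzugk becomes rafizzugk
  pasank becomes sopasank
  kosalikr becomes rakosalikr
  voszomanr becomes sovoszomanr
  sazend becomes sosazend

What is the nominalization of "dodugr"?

pasank and fizzugk both end in -k yet inflect differently (sopasank, rafizzugk), so the final letter is not what conditions the rule; the second-to-last letter is.
"dodugr" has second-to-last letter 'g'. The stems whose second-to-last letter is 'g' (fizzugk → rafizzugk, luwwuvegp → raluwwuvegp) add the prefix ra-.
So dodugr → radodugr.

radodugr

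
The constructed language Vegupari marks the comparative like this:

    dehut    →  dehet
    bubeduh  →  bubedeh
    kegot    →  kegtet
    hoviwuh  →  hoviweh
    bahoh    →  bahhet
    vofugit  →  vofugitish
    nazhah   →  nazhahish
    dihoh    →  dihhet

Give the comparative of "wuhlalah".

dihoh and hoviwuh both end in -h yet inflect differently (dihhet, hoviweh), so the final letter is not what conditions the rule; the last vowel is.
"wuhlalah" has last vowel 'a'. The one such stem in the data (nazhah → nazhahish) adds -ish, so the same rule applies.
The other patterns: stems whose last vowel is 'o' delete the last vowel and add -et; stems whose last vowel is 'u' change the last vowel to 'e'.
So wuhlalah → wuhlalahish.

wuhlalahish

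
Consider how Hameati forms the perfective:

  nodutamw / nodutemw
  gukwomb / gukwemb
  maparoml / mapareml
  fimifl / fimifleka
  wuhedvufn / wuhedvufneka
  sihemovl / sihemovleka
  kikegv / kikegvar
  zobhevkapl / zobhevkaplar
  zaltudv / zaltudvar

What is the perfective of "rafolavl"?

maparoml and fimifl both end in -l yet inflect differently (mapareml, fimifleka), so the final letter is not what conditions the rule; the second-to-last letter is.
"rafolavl" has second-to-last letter 'v'. The one such stem in the data (sihemovl → sihemovleka) adds -eka, so the same rule applies.
So rafolavl → rafolavleka.

rafolavleka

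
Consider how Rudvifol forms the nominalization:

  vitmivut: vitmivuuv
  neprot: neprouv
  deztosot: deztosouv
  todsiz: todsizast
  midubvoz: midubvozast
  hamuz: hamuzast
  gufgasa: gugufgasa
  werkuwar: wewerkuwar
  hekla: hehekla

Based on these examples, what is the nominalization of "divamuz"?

divamuzast

neprot and midubvoz both have last vowel 'o' yet inflect differently (neprouv, midubvozast), so the last vowel is not what conditions the rule; the final letter is.
"divamuz" ends in -z. The stems ending in -z (todsiz → todsizast, midubvoz → midubvozast, hamuz → hamuzast) add -ast.
So divamuz → divamuzast.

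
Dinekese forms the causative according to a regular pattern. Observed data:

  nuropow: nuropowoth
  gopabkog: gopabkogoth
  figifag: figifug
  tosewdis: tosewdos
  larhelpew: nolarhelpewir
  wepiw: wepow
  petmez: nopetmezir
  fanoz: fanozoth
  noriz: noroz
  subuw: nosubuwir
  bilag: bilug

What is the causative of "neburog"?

nuropow and wepiw both end in -w yet inflect differently (nuropowoth, wepow), so the final letter is not what conditions the rule; the last vowel is.
"neburog" has last vowel 'o'. The stems whose last vowel is 'o' (nuropow → nuropowoth, fanoz → fanozoth, gopabkog → gopabkogoth) add -oth.
The other patterns: stems whose last vowel is 'i' change the last vowel to 'o'; stems whose last vowel is 'a' change the last vowel to 'u'; stems whose last vowel is 'e' or 'u' add no- … -ir around the stem.
So neburog → neburogoth.

neburogoth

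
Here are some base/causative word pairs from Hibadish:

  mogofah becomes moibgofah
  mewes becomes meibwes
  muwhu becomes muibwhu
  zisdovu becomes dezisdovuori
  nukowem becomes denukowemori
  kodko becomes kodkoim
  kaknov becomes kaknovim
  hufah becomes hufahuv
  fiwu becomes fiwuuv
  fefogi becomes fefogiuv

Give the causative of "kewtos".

kewtosim

"kewtos" begins with k-. The stems beginning with k- (kodko → kodkoim, kaknov → kaknovim) add -im.
The other patterns: stems beginning with m- insert -ib- after the first vowel; stems beginning with n- or z- add de- … -ori around the stem; stems beginning with f- or h- add -uv.
So kewtos → kewtosim.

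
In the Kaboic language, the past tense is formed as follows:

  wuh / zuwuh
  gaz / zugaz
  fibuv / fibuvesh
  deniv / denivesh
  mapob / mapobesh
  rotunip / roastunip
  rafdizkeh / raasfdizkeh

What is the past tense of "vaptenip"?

wuh and rafdizkeh both end in -h yet inflect differently (zuwuh, raasfdizkeh), so the final letter is not what conditions the rule; the number of vowels is.
"vaptenip" has 3 vowels. The stems with 3 vowels (rotunip → roastunip, rafdizkeh → raasfdizkeh) insert -as- after the first vowel.
The other patterns: stems with 1 vowel add the prefix zu-; stems with 2 vowels add -esh.
So vaptenip → vaasptenip.

vaasptenip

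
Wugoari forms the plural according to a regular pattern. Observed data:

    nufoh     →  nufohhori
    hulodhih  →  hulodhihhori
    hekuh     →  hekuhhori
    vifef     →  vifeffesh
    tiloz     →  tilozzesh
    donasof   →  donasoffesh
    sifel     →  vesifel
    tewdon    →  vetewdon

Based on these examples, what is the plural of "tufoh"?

nufoh and tiloz both have last vowel 'o' yet inflect differently (nufohhori, tilozzesh), so the last vowel is not what conditions the rule; the final letter is.
"tufoh" ends in -h. The stems ending in -h (nufoh → nufohhori, hulodhih → hulodhihhori, hekuh → hekuhhori) double the final consonant and add -ori.
So tufoh → tufohhori.

tufohhori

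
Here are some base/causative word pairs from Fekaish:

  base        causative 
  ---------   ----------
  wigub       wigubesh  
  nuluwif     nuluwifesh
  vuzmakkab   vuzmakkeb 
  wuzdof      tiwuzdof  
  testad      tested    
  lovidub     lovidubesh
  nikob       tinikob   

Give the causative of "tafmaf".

vuzmakkab and nikob both end in -b yet inflect differently (vuzmakkeb, tinikob), so the final letter is not what conditions the rule; the last vowel is.
"tafmaf" has last vowel 'a'. The stems whose last vowel is 'a' (vuzmakkab → vuzmakkeb, testad → tested) change the last vowel to 'e'.
So tafmaf → tafmef.

tafmef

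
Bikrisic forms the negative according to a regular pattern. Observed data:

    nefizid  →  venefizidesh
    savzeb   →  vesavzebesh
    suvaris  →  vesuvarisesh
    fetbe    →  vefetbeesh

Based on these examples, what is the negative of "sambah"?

vesambahesh

Every pair shown (nefizid → venefizidesh, savzeb → vesavzebesh, suvaris → vesuvarisesh, …) follows the same rule: add ve- … -esh around the stem.
So sambah → vesambahesh.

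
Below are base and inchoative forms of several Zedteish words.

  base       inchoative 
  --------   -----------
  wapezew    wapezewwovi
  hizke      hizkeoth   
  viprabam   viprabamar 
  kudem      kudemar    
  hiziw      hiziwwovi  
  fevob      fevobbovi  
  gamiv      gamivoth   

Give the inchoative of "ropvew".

ropvewwovi

wapezew and kudem both have last vowel 'e' yet inflect differently (wapezewwovi, kudemar), so the last vowel is not what conditions the rule; the final letter is.
"ropvew" ends in -w. The stems ending in -w (hiziw → hiziwwovi, wapezew → wapezewwovi) double the final consonant and add -ovi.
So ropvew → ropvewwovi.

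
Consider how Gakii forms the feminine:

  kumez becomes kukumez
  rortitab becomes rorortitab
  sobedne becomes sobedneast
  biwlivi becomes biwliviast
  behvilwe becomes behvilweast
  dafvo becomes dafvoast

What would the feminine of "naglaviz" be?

nanaglaviz

"naglaviz" ends in a consonant. The stems ending in a consonant (kumez → kukumez, rortitab → rorortitab) repeat the first consonant+vowel as a prefix.
The other pattern: stems ending in a vowel add -ast.
So naglaviz → nanaglaviz.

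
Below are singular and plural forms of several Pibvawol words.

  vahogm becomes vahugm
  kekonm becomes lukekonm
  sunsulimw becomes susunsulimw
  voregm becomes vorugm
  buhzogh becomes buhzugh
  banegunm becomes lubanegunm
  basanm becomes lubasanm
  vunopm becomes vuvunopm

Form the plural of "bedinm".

basanm and vahogm both end in -m yet inflect differently (lubasanm, vahugm), so the final letter is not what conditions the rule; the second-to-last letter is.
"bedinm" has second-to-last letter 'n'. The stems whose second-to-last letter is 'n' (basanm → lubasanm, kekonm → lukekonm, banegunm → lubanegunm) add the prefix lu-.
The other patterns: stems whose second-to-last letter is 'g' change the last vowel to 'u'; stems whose second-to-last letter is 'm' or 'p' repeat the first consonant+vowel as a prefix.
So bedinm → lubedinm.

lubedinm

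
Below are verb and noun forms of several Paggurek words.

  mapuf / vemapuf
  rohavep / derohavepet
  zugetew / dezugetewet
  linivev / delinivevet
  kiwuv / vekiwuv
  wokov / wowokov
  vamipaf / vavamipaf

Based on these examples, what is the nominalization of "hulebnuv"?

"hulebnuv" has last vowel 'u'. The stems whose last vowel is 'u' (mapuf → vemapuf, kiwuv → vekiwuv) add the prefix ve-.
So hulebnuv → vehulebnuv.

vehulebnuv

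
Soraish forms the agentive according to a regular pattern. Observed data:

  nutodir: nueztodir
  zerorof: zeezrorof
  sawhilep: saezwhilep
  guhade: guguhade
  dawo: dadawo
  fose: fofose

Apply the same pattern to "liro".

liliro

sawhilep and guhade both have last vowel 'e' yet inflect differently (saezwhilep, guguhade), so the last vowel is not what conditions the rule; whether the stem ends in a vowel or a consonant is.
"liro" ends in a vowel. The stems ending in a vowel (guhade → guguhade, dawo → dadawo, fose → fofose) repeat the first consonant+vowel as a prefix.
The other pattern: stems ending in a consonant insert -ez- after the first vowel.
So liro → liliro.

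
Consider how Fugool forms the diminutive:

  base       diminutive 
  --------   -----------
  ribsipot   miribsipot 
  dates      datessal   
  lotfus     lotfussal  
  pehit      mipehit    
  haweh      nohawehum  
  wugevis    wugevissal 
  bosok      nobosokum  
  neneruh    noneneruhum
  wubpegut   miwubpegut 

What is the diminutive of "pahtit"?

mipahtit

wubpegut and lotfus both have last vowel 'u' yet inflect differently (miwubpegut, lotfussal), so the last vowel is not what conditions the rule; the final letter is.
"pahtit" ends in -t. The stems ending in -t (wubpegut → miwubpegut, ribsipot → miribsipot, pehit → mipehit) add the prefix mi-.
So pahtit → mipahtit.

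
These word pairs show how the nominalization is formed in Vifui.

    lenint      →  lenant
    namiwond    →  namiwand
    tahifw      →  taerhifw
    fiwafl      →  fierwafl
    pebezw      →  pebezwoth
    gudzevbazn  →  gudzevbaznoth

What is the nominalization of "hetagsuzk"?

tahifw and pebezw both end in -w yet inflect differently (taerhifw, pebezwoth), so the final letter is not what conditions the rule; the second-to-last letter is.
"hetagsuzk" has second-to-last letter 'z'. The stems whose second-to-last letter is 'z' (gudzevbazn → gudzevbaznoth, pebezw → pebezwoth) add -oth.
So hetagsuzk → hetagsuzkoth.

hetagsuzkoth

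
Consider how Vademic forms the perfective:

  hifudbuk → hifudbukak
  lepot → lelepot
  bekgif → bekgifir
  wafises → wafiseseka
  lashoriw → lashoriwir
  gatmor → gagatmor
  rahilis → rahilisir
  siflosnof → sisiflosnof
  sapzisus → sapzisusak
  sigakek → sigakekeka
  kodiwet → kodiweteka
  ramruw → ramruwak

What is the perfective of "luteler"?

"luteler" has last vowel 'e'. The stems whose last vowel is 'e' (wafises → wafiseseka, sigakek → sigakekeka, kodiwet → kodiweteka) add -eka.
So luteler → lutelereka.

lutelereka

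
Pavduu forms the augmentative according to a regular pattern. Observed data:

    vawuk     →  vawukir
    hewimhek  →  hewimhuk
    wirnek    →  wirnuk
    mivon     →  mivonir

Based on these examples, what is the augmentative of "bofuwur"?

"bofuwur" has last vowel 'u'. The one such stem in the data (vawuk → vawukir) adds -ir, so the same rule applies.
So bofuwur → bofuwurir.

bofuwurir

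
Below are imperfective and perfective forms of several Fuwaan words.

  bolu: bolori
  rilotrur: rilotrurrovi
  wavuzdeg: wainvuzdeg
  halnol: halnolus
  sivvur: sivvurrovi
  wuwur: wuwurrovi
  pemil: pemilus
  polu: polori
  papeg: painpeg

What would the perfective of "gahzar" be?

gahzarrovi

"gahzar" ends in -r. The stems ending in -r (wuwur → wuwurrovi, rilotrur → rilotrurrovi, sivvur → sivvurrovi) double the final consonant and add -ovi.
The other patterns: stems ending in -u drop the final letter and add -ori; stems ending in -l add -us; stems ending in -g insert -in- after the first vowel.
So gahzar → gahzarrovi.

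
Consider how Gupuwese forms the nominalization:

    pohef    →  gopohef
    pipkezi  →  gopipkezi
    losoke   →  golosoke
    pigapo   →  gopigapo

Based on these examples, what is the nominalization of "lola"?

Every pair shown (pohef → gopohef, pipkezi → gopipkezi, losoke → golosoke, …) follows the same rule: add the prefix go-.
So lola → golola.

golola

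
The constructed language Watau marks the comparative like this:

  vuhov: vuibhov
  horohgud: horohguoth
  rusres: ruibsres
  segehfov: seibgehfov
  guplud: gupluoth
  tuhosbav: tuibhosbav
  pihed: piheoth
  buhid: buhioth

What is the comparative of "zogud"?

zoguoth

pihed and rusres both have last vowel 'e' yet inflect differently (piheoth, ruibsres), so the last vowel is not what conditions the rule; the final letter is.
"zogud" ends in -d. The stems ending in -d (horohgud → horohguoth, pihed → piheoth, guplud → gupluoth) drop the final letter and add -oth.
So zogud → zoguoth.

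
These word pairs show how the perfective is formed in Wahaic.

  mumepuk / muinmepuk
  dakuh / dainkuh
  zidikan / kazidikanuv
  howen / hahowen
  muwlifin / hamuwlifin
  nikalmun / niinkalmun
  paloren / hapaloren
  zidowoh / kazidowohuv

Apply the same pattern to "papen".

hapapen

nikalmun and muwlifin both end in -n yet inflect differently (niinkalmun, hamuwlifin), so the final letter is not what conditions the rule; the last vowel is.
"papen" has last vowel 'e'. The stems whose last vowel is 'e' (howen → hahowen, paloren → hapaloren) add the prefix ha-.
The other patterns: stems whose last vowel is 'u' insert -in- after the first vowel; stems whose last vowel is 'a' or 'o' add ka- … -uv around the stem.
So papen → hapapen.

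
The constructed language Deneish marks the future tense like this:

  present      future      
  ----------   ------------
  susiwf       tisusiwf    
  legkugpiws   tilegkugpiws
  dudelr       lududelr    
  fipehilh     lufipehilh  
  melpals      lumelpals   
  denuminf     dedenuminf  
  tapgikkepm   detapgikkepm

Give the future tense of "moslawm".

legkugpiws and melpals both end in -s yet inflect differently (tilegkugpiws, lumelpals), so the final letter is not what conditions the rule; the second-to-last letter is.
"moslawm" has second-to-last letter 'w'. The stems whose second-to-last letter is 'w' (susiwf → tisusiwf, legkugpiws → tilegkugpiws) add the prefix ti-.
The other patterns: stems whose second-to-last letter is 'l' add the prefix lu-; stems whose second-to-last letter is 'n' or 'p' add the prefix de-.
So moslawm → timoslawm.

timoslawm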